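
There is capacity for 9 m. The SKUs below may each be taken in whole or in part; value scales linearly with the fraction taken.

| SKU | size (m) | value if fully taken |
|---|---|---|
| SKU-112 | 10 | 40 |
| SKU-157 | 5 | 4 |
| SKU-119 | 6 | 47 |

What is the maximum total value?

59

Rank by value-to-size ratio: SKU-119 47/6≈7.83, SKU-112 40/10≈4, SKU-157 4/5≈0.8.
Take all of SKU-119 (6 m, value 47) → 3 m left.
Fill the last 3 m with part of SKU-112: 3/10 of it earns 12.
Total value = 59.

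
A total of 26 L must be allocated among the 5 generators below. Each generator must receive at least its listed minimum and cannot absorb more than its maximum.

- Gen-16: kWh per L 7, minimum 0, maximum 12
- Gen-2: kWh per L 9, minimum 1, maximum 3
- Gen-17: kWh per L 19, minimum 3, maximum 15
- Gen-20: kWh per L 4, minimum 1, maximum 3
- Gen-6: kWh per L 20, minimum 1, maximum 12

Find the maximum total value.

481

Meeting every minimum uses 0+1+3+1+1 = 6 L, leaving 20.
Order the generators by kWh per L: Gen-6 20 > Gen-17 19 > Gen-2 9 > Gen-16 7 > Gen-20 4.
Gen-6 takes 11 more to reach its cap of 12 ; 9 left.
Gen-17 has room for 12 more but only 9 remain, so it gets 12.
Total = 9×1 + 19×12 + 4×1 + 20×12 = 481.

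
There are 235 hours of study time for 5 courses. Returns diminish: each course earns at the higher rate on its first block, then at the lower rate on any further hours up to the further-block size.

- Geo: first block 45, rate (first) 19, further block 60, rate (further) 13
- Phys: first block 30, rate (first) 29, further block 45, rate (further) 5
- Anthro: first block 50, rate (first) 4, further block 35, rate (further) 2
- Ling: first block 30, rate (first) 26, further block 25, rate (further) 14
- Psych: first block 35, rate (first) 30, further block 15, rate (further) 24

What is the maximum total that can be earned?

Order all 10 blocks by rate: Psych/tier1 30 > Phys/tier1 29 > Ling/tier1 26 > Psych/tier2 24 > Geo/tier1 19 > Ling/tier2 14 > Geo/tier2 13 > Phys/tier2 5 > Anthro/tier1 4 > Anthro/tier2 2.
Psych tier1 at 30: fill all 35 → 200 left.
Phys tier1 at 29: fill all 30 → 170 left.
Ling/tier1 (26): +30 → 140 left.
Psych/tier2 (24): +15 → 125 left.
Fill Geo tier1 block (45 at 19) → 80 left.
Ling/tier2 (14): +25 → 55 left.
Geo tier2 at 13: only 55 left, fill 55.
Total = 30×35 + 29×30 + 26×30 + 24×15 + 19×45 + 14×25 + 13×55 = 4980.

4980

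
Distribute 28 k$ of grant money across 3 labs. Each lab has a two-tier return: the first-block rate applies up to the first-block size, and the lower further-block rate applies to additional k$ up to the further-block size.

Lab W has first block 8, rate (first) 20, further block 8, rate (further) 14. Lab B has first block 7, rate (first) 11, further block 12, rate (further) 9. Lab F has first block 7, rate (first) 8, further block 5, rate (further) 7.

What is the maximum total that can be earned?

Treat each block as its own option and order by rate: Lab W/first 20 > Lab W/second 14 > Lab B/first 11 > Lab B/second 9 > Lab F/first 8 > Lab F/second 7.
Fill Lab W first block (8 at 20) — 20 left.
Fill Lab W second block (8 at 14) — 12 left.
Fill Lab B first block (7 at 11) — 5 left.
5 remain; put them into Lab B second at 9.
Total = 20×8 + 14×8 + 11×7 + 9×5 = 394.

394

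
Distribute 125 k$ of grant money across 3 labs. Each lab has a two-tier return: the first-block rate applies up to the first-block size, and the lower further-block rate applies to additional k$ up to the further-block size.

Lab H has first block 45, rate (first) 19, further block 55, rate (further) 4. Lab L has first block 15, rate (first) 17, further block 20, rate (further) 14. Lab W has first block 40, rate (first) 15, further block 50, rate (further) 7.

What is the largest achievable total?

2025

Treat each block as its own option and order by rate: Lab H/T1 19 > Lab L/T1 17 > Lab W/T1 15 > Lab L/T2 14 > Lab W/T2 7 > Lab H/T2 4.
Fill Lab H T1 block (45 at 19) ; 80 left.
Lab L T1 at 17: fill all 15 ; 65 left.
Lab W T1 at 15: fill all 40 ; 25 left.
Fill Lab L T2 block (20 at 14) ; 5 left.
5 remain; put them into Lab W T2 at 7.
Total = 19×45 + 17×15 + 15×40 + 14×20 + 7×5 = 2025.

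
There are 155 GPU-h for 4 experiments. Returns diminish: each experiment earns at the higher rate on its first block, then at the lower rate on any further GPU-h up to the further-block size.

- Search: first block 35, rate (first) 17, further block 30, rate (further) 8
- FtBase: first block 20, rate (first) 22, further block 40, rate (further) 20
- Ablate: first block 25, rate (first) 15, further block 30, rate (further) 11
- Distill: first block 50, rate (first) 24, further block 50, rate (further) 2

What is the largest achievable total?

3185

Rank every tier by rate: Distill/tier1 24 > FtBase/tier1 22 > FtBase/tier2 20 > Search/tier1 17 > Ablate/tier1 15 > Ablate/tier2 11 > Search/tier2 8 > Distill/tier2 2.
Distill tier1 at 24: fill all 50 — 105 left.
FtBase/tier1 (22): +20 — 85 left.
Fill FtBase tier2 block (40 at 20) — 45 left.
Search/tier1 (17): +35 — 10 left.
10 remain; put them into Ablate tier1 at 15.
Total = 24×50 + 22×20 + 20×40 + 17×35 + 15×10 = 3185.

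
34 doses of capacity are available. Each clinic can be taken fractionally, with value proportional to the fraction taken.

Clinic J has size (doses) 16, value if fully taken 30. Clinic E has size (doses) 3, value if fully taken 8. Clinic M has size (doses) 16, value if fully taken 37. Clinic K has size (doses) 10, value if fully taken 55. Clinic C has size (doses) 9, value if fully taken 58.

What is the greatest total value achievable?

148.75

Sort by value density: Clinic C 58/9≈6.44, Clinic K 55/10≈5.5, Clinic E 8/3≈2.67, Clinic M 37/16≈2.31, Clinic J 30/16≈1.88.
Take all of Clinic C (9 doses, value 58) → 25 doses left.
All 10 doses of Clinic K fit (value 55) → 15 remain.
Clinic E: take in full, 3 doses for value 8 → 12 left.
Fill the last 12 doses with part of Clinic M: 12/16 of it earns 27.75.
Total value = 148.75.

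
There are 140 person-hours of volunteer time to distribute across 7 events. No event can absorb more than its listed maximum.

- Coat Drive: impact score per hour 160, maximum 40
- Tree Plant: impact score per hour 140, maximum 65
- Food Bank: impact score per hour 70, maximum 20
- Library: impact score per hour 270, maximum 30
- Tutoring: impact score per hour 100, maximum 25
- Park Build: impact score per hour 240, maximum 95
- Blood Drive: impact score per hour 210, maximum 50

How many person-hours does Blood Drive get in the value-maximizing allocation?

Order the events by impact score per hour: Library 270 > Park Build 240 > Blood Drive 210 > Coat Drive 160 > Tree Plant 140 > Tutoring 100 > Food Bank 70.
Library takes 30 to reach its cap of 30 ; 110 left.
Park Build takes 95 to reach its cap of 95 ; 15 left.
Only 15 left; Blood Drive takes them to reach 15.

15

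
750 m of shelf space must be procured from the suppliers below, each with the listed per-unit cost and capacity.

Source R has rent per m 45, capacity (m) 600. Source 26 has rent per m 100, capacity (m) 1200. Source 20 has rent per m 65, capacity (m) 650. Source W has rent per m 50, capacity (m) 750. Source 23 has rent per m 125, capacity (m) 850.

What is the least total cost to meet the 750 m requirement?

Use suppliers in increasing cost order.
Take 600 from Source R at 45 ; need 150 more.
Take 150 from Source W at 50 to finish.
Source 20, Source 26, Source 23: unused.
Cost = 600×45 + 150×50 = 34500.

34500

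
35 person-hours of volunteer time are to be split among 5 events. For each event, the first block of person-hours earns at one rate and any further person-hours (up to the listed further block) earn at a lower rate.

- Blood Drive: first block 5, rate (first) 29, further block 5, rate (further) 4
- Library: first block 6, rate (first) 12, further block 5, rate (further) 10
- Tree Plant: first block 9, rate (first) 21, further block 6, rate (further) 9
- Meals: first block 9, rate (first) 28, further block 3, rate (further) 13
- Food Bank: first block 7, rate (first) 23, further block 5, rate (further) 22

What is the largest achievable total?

Treat each block as its own option and order by rate: Blood Drive/tier1 29 > Meals/tier1 28 > Food Bank/tier1 23 > Food Bank/tier2 22 > Tree Plant/tier1 21 > Meals/tier2 13 > Library/tier1 12 > Library/tier2 10 > Tree Plant/tier2 9 > Blood Drive/tier2 4.
Blood Drive/tier1 (29): +5 → 30 left.
Fill Meals tier1 block (9 at 28) → 21 left.
Food Bank tier1 at 23: fill all 7 → 14 left.
Food Bank tier2 at 22: fill all 5 → 9 left.
Fill Tree Plant tier1 block (9 at 21) → 0 left.
Total = 29×5 + 28×9 + 23×7 + 22×5 + 21×9 = 857.

857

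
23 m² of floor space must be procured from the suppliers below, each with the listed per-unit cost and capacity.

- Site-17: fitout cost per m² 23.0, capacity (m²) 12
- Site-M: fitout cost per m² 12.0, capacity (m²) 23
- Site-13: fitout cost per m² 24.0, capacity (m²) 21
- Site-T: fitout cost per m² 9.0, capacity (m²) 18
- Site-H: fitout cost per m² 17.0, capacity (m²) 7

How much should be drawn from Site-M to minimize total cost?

Fill from the cheapest supplier first.
Take 18 from Site-T at 9.0 — need 5 more.
Site-M at 12.0: take 5 of its 23 — requirement met.
Site-H, Site-17, Site-13: unused.

5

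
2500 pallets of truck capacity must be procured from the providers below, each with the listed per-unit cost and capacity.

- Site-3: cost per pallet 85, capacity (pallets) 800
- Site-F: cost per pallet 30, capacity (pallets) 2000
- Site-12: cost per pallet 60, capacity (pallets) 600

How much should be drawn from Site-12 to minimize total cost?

500

Cheapest first:
Site-F at 30: take all 2000 pallets — 500 still needed.
Take 500 from Site-12 at 60 to finish.
Site-3: unused.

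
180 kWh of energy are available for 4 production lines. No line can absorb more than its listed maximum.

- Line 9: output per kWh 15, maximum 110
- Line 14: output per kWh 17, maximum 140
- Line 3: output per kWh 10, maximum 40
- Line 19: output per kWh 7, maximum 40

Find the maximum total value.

Order the production lines by output per kWh: Line 14 17 > Line 9 15 > Line 3 10 > Line 19 7.
Give Line 14 140 to hit its cap of 140 — 40 left.
Line 9 has room for 110 but only 40 remain, so it gets 40.
Total = 15×40 + 17×140 = 2980.

2980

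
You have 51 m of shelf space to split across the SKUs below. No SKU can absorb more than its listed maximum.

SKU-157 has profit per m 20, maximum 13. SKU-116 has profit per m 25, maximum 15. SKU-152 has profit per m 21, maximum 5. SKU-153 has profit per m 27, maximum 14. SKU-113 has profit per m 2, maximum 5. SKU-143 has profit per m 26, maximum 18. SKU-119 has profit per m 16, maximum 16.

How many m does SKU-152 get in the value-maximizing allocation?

4

Highest profit per m first: SKU-153 27 > SKU-143 26 > SKU-116 25 > SKU-152 21 > SKU-157 20 > SKU-119 16 > SKU-113 2.
SKU-153: +14 to 14 (cap) → 37 left.
SKU-143: +18 to 18 (cap) → 19 left.
Give SKU-116 15 to hit its cap of 15 → 4 left.
SKU-152 has room for 5 but only 4 remain, so it gets 4.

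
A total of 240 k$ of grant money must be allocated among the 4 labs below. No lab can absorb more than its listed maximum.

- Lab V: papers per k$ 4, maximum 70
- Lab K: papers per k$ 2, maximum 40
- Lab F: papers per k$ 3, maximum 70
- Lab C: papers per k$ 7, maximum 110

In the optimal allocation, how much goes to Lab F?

60

Rank by papers per k$: Lab C 7 > Lab V 4 > Lab F 3 > Lab K 2.
Lab C: +110 to 110 (cap) — 130 left.
Lab V takes 70 to reach its cap of 70 — 60 left.
Lab F: +60 (room for 70) → 60. Pool exhausted.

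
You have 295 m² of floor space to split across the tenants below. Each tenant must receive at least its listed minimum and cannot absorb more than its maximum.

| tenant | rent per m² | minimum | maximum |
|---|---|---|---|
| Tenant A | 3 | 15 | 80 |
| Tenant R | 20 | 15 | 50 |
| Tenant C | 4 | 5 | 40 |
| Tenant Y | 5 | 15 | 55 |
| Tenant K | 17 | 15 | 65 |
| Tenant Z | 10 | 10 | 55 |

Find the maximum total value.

Meeting every minimum uses 15+15+5+15+15+10 = 75 m², leaving 220.
Order the tenants by rent per m²: Tenant R 20 > Tenant K 17 > Tenant Z 10 > Tenant Y 5 > Tenant C 4 > Tenant A 3.
Tenant R: +35 to 50 (cap) ; 185 left.
Tenant K: +50 to 65 (cap) ; 135 left.
Tenant Z takes 45 more to reach its cap of 55 ; 90 left.
Tenant Y: +40 to 55 (cap) ; 50 left.
Tenant C: +35 to 40 (cap) ; 15 left.
Tenant A has room for 65 more but only 15 remain, so it gets 30.
Total = 3×30 + 20×50 + 4×40 + 5×55 + 17×65 + 10×55 = 3180.

3180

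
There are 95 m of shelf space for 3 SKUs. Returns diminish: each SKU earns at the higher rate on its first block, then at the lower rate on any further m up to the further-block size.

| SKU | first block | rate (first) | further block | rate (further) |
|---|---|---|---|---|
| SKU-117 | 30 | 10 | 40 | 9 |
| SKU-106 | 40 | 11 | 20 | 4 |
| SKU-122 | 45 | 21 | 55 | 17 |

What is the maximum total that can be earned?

Rank every tier by rate: SKU-122/tier1 21 > SKU-122/tier2 17 > SKU-106/tier1 11 > SKU-117/tier1 10 > SKU-117/tier2 9 > SKU-106/tier2 4.
SKU-122/tier1 (21): +45 ; 50 left.
SKU-122/tier2: +50 of 55 at 17; pool empty.
Total = 21×45 + 17×50 = 1795.

1795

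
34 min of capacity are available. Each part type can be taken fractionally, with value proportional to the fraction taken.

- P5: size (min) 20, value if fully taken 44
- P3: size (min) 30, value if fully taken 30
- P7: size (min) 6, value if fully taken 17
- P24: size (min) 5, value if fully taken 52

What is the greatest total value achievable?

116

Rank by value-to-size ratio: P24 52/5≈10.4, P7 17/6≈2.83, P5 44/20≈2.2, P3 30/30≈1.
Take all of P24 (5 min, value 52) ; 29 min left.
P7: take in full, 6 min for value 17 ; 23 left.
Take all of P5 (20 min, value 44) ; 3 min left.
Only 3 min remain; take 3/30 of P3 for value 30×3/30 = 3.
Total value = 116.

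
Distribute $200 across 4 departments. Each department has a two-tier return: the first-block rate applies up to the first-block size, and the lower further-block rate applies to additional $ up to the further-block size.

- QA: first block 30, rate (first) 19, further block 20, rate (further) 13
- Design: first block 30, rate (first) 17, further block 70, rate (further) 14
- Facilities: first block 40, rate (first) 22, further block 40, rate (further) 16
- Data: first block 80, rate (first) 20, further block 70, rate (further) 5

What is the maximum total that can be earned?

Treat each block as its own option and order by rate: Facilities/first 22 > Data/first 20 > QA/first 19 > Design/first 17 > Facilities/second 16 > Design/second 14 > QA/second 13 > Data/second 5.
Facilities/first (22): +40 ; 160 left.
Fill Data first block (80 at 20) ; 80 left.
Fill QA first block (30 at 19) ; 50 left.
Design/first (17): +30 ; 20 left.
Facilities second at 16: only 20 left, fill 20.
Total = 22×40 + 20×80 + 19×30 + 17×30 + 16×20 = 3880.

3880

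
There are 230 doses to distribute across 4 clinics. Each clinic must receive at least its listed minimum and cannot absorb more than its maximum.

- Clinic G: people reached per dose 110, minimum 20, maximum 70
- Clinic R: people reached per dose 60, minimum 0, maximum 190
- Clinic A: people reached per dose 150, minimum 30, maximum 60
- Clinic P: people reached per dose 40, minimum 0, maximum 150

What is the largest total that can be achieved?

Meeting every minimum uses 20+0+30+0 = 50 doses, leaving 180.
Order the clinics by people reached per dose: Clinic A 150 > Clinic G 110 > Clinic R 60 > Clinic P 40.
Clinic A: +30 to 60 (cap) — 150 left.
Clinic G: +50 to 70 (cap) — 100 left.
Clinic R has room for 190 more but only 100 remain, so it gets 100.
Total = 110×70 + 60×100 + 150×60 = 22700.

22700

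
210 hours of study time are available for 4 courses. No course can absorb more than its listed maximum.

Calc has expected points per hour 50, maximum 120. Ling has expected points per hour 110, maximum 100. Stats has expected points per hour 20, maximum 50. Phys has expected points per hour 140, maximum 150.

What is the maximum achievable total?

27600

Highest expected points per hour first: Phys 140 > Ling 110 > Calc 50 > Stats 20.
Give Phys 150 to hit its cap of 150 ; 60 left.
Only 60 left; Ling takes them to reach 60.
Total = 110×60 + 140×150 = 27600.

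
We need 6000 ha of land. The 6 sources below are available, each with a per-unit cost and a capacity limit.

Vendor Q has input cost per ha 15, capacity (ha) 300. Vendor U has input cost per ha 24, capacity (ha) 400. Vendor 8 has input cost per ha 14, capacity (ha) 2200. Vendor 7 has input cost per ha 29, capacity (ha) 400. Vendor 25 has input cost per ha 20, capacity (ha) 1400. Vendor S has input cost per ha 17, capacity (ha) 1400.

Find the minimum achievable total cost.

105400

Fill from the cheapest source first.
Vendor 8 at 14: take all 2200 ha — 3800 still needed.
Vendor Q at 15: take all 300 ha — 3500 still needed.
Vendor S (17): use full 1400 — 2100 ha to go.
Vendor 25 (20): use full 1400 — 700 ha to go.
Vendor U at 24: take all 400 ha — 300 still needed.
Vendor 7 (29): take the remaining 300 — done.
Cost = 2200×14 + 300×15 + 1400×17 + 1400×20 + 400×24 + 300×29 = 105400.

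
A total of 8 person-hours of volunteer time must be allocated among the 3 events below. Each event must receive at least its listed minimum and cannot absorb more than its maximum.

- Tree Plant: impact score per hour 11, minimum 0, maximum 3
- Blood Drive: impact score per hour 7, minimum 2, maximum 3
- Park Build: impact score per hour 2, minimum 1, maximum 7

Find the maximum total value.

Meeting every minimum uses 0+2+1 = 3 person-hours, leaving 5.
Rank by impact score per hour: Tree Plant 11 > Blood Drive 7 > Park Build 2.
Tree Plant: +3 to 3 (cap) — 2 left.
Blood Drive: +1 to 3 (cap) — 1 left.
Park Build: +1 (room for 6) → 2. Pool exhausted.
Total = 11×3 + 7×3 + 2×2 = 58.

58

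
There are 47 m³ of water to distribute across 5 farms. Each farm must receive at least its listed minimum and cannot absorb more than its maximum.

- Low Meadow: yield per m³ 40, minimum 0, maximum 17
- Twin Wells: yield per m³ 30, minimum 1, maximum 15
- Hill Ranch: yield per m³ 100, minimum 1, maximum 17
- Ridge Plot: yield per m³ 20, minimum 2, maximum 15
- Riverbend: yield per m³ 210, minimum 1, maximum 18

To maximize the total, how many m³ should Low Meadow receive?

Meeting every minimum uses 0+1+1+2+1 = 5 m³, leaving 42.
Highest yield per m³ first: Riverbend 210 > Hill Ranch 100 > Low Meadow 40 > Twin Wells 30 > Ridge Plot 20.
Give Riverbend 17 more to hit its cap of 18 → 25 left.
Hill Ranch: +16 to 17 (cap) → 9 left.
Only 9 left; Low Meadow takes them to reach 9.

9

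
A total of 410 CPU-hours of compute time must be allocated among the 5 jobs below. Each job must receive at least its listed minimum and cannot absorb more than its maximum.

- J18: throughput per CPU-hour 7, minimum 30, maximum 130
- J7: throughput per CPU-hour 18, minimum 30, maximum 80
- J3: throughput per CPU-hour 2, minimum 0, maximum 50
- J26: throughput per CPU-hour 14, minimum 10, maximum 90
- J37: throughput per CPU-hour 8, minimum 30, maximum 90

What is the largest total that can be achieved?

Meeting every minimum uses 30+30+0+10+30 = 100 CPU-hours, leaving 310.
Order the jobs by throughput per CPU-hour: J7 18 > J26 14 > J37 8 > J18 7 > J3 2.
J7 takes 50 more to reach its cap of 80 ; 260 left.
J26: +80 to 90 (cap) ; 180 left.
J37: +60 to 90 (cap) ; 120 left.
J18: +100 to 130 (cap) ; 20 left.
Only 20 left; J3 takes them to reach 20.
Total = 7×130 + 18×80 + 2×20 + 14×90 + 8×90 = 4370.

4370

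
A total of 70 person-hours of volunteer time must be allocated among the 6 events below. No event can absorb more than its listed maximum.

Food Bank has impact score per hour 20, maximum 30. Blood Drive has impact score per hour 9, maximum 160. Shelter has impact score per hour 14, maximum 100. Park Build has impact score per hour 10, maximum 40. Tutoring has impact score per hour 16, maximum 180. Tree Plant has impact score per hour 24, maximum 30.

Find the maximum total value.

1480

Order the events by impact score per hour: Tree Plant 24 > Food Bank 20 > Tutoring 16 > Shelter 14 > Park Build 10 > Blood Drive 9.
Tree Plant takes 30 to reach its cap of 30 → 40 left.
Give Food Bank 30 to hit its cap of 30 → 10 left.
Only 10 left; Tutoring takes them to reach 10.
Total = 20×30 + 16×10 + 24×30 = 1480.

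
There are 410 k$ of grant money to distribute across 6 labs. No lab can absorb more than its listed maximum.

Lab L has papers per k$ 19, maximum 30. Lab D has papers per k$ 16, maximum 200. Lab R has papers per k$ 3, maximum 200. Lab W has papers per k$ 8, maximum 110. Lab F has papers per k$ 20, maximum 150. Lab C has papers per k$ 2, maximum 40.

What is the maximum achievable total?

7010

Rank by papers per k$: Lab F 20 > Lab L 19 > Lab D 16 > Lab W 8 > Lab R 3 > Lab C 2.
Lab F takes 150 to reach its cap of 150 → 260 left.
Lab L: +30 to 30 (cap) → 230 left.
Give Lab D 200 to hit its cap of 200 → 30 left.
Lab W has room for 110 but only 30 remain, so it gets 30.
Total = 19×30 + 16×200 + 8×30 + 20×150 = 7010.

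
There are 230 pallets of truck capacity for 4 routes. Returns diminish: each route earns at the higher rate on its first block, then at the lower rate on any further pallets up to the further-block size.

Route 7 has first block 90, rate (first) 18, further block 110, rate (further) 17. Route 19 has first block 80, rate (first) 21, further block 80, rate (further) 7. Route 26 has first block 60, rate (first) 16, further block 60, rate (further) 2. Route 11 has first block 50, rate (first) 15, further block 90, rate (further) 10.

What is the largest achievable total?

4320

Rank every tier by rate: Route 19/tier1 21 > Route 7/tier1 18 > Route 7/tier2 17 > Route 26/tier1 16 > Route 11/tier1 15 > Route 11/tier2 10 > Route 19/tier2 7 > Route 26/tier2 2.
Fill Route 19 tier1 block (80 at 21) — 150 left.
Fill Route 7 tier1 block (90 at 18) — 60 left.
60 remain; put them into Route 7 tier2 at 17.
Total = 21×80 + 18×90 + 17×60 = 4320.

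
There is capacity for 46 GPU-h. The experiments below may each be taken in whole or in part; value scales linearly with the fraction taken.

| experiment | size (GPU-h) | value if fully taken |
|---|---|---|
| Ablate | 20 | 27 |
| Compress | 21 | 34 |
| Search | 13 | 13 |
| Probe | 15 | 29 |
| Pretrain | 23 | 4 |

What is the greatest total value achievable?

76.5

Best value per unit of size first: Probe 29/15≈1.93, Compress 34/21≈1.62, Ablate 27/20≈1.35, Search 13/13≈1, Pretrain 4/23≈0.174.
Probe: take in full, 15 GPU-h for value 29 → 31 left.
Compress: take in full, 21 GPU-h for value 34 → 10 left.
Fill the last 10 GPU-h with part of Ablate: 10/20 of it earns 13.5.
Total value = 76.5.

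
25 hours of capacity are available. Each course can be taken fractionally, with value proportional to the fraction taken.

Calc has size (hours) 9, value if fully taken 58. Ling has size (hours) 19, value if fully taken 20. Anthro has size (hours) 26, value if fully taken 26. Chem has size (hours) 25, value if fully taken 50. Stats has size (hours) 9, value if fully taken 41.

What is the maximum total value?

113

Rank by value-to-size ratio: Calc 58/9≈6.44, Stats 41/9≈4.56, Chem 50/25≈2, Ling 20/19≈1.05, Anthro 26/26≈1.
Take all of Calc (9 hours, value 58) → 16 hours left.
Stats: take in full, 9 hours for value 41 → 7 left.
7 hours left: a 7/25 share of Chem gives 50×7/25 = 14.
Total value = 113.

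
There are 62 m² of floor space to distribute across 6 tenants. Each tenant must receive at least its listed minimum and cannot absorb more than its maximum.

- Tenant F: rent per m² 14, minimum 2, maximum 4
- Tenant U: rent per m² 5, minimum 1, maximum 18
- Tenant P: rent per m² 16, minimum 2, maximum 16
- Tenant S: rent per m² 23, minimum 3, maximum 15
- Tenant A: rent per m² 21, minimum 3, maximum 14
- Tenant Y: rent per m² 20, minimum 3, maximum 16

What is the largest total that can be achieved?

Meeting every minimum uses 2+1+2+3+3+3 = 14 m², leaving 48.
Highest rent per m² first: Tenant S 23 > Tenant A 21 > Tenant Y 20 > Tenant P 16 > Tenant F 14 > Tenant U 5.
Tenant S takes 12 more to reach its cap of 15 → 36 left.
Give Tenant A 11 more to hit its cap of 14 → 25 left.
Tenant Y takes 13 more to reach its cap of 16 → 12 left.
Tenant P has room for 14 more but only 12 remain, so it gets 14.
Total = 14×2 + 5×1 + 16×14 + 23×15 + 21×14 + 20×16 = 1216.

1216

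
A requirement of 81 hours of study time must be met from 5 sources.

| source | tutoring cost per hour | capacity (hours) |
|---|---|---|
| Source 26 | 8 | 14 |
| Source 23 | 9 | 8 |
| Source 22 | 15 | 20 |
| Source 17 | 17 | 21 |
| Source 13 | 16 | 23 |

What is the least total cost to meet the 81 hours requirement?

1124

Fill from the cheapest source first.
Source 26 (8): use full 14 ; 67 hours to go.
Source 23 (9): use full 8 ; 59 hours to go.
Take 20 from Source 22 at 15 ; need 39 more.
Source 13 at 16: take all 23 hours ; 16 still needed.
Source 17 (17): take the remaining 16 ; done.
Cost = 14×8 + 8×9 + 20×15 + 23×16 + 16×17 = 1124.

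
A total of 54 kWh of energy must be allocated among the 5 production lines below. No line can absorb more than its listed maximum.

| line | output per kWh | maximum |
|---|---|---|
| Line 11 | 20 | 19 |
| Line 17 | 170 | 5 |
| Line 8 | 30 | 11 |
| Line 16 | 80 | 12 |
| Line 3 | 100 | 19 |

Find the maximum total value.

Rank by output per kWh: Line 17 170 > Line 3 100 > Line 16 80 > Line 8 30 > Line 11 20.
Line 17 takes 5 to reach its cap of 5 — 49 left.
Give Line 3 19 to hit its cap of 19 — 30 left.
Line 16: +12 to 12 (cap) — 18 left.
Line 8: +11 to 11 (cap) — 7 left.
Only 7 left; Line 11 takes them to reach 7.
Total = 20×7 + 170×5 + 30×11 + 80×12 + 100×19 = 4180.

4180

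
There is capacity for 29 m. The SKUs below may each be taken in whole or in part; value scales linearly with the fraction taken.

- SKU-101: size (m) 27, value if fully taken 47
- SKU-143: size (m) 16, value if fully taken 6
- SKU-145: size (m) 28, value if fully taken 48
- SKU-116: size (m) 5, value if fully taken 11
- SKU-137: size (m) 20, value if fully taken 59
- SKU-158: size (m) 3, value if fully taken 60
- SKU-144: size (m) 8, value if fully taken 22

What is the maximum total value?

Rank by value-to-size ratio: SKU-158 60/3≈20, SKU-137 59/20≈2.95, SKU-144 22/8≈2.75, SKU-116 11/5≈2.2, SKU-101 47/27≈1.74, SKU-145 48/28≈1.71, SKU-143 6/16≈0.375.
Take all of SKU-158 (3 m, value 60) ; 26 m left.
SKU-137: take in full, 20 m for value 59 ; 6 left.
Only 6 m remain; take 6/8 of SKU-144 for value 22×6/8 = 16.5.
Total value = 135.5.

135.5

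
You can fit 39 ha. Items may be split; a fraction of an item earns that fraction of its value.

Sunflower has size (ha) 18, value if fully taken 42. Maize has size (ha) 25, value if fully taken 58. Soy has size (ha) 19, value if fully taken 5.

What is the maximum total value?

Best value per unit of size first: Sunflower 42/18≈2.33, Maize 58/25≈2.32, Soy 5/19≈0.263.
Take all of Sunflower (18 ha, value 42) ; 21 ha left.
Fill the last 21 ha with part of Maize: 21/25 of it earns 48.72.
Total value = 90.72.

90.72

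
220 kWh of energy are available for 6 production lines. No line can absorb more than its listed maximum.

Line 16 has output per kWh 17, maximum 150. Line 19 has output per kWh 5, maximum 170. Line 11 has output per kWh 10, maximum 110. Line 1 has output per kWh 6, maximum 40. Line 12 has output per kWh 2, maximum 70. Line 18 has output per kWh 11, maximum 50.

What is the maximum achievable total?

Order the production lines by output per kWh: Line 16 17 > Line 18 11 > Line 11 10 > Line 1 6 > Line 19 5 > Line 12 2.
Give Line 16 150 to hit its cap of 150 ; 70 left.
Line 18 takes 50 to reach its cap of 50 ; 20 left.
Only 20 left; Line 11 takes them to reach 20.
Total = 17×150 + 10×20 + 11×50 = 3300.

3300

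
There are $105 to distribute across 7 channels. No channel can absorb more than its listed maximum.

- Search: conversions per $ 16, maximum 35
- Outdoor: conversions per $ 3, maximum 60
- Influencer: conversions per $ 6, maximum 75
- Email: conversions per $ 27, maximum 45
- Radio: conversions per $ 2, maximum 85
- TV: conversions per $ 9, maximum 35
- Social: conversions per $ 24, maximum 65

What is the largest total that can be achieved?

2655

Rank by conversions per $: Email 27 > Social 24 > Search 16 > TV 9 > Influencer 6 > Outdoor 3 > Radio 2.
Give Email 45 to hit its cap of 45 ; 60 left.
Social has room for 65 but only 60 remain, so it gets 60.
Total = 27×45 + 24×60 = 2655.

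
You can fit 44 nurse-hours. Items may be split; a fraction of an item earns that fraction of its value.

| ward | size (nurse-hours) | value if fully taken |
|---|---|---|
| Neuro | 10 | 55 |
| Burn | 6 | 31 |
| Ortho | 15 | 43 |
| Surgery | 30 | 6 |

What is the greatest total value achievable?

Best value per unit of size first: Neuro 55/10≈5.5, Burn 31/6≈5.17, Ortho 43/15≈2.87, Surgery 6/30≈0.2.
All 10 nurse-hours of Neuro fit (value 55) → 34 remain.
Take all of Burn (6 nurse-hours, value 31) → 28 nurse-hours left.
Take all of Ortho (15 nurse-hours, value 43) → 13 nurse-hours left.
Fill the last 13 nurse-hours with part of Surgery: 13/30 of it earns 2.6.
Total value = 131.6.

131.6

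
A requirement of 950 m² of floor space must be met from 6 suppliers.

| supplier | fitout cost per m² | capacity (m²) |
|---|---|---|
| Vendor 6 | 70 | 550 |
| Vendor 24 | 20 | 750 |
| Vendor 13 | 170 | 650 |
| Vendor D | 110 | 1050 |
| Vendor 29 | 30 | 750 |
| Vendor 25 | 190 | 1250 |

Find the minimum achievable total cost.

Fill from the cheapest supplier first.
Vendor 24 at 20: take all 750 m² — 200 still needed.
Vendor 29 (30): take the remaining 200 — done.
Vendor 6, Vendor D, Vendor 13, Vendor 25: unused.
Cost = 750×20 + 200×30 = 21000.

21000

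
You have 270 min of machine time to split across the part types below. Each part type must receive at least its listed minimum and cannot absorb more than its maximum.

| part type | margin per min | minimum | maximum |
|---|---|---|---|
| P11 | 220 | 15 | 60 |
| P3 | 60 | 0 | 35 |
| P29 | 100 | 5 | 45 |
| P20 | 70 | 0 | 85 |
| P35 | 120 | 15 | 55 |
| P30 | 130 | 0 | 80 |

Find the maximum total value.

36800

Meeting every minimum uses 15+0+5+0+15+0 = 35 min, leaving 235.
Order the part types by margin per min: P11 220 > P30 130 > P35 120 > P29 100 > P20 70 > P3 60.
Give P11 45 more to hit its cap of 60 — 190 left.
Give P30 80 more to hit its cap of 80 — 110 left.
Give P35 40 more to hit its cap of 55 — 70 left.
P29: +40 to 45 (cap) — 30 left.
Only 30 left; P20 takes them to reach 30.
Total = 220×60 + 100×45 + 70×30 + 120×55 + 130×80 = 36800.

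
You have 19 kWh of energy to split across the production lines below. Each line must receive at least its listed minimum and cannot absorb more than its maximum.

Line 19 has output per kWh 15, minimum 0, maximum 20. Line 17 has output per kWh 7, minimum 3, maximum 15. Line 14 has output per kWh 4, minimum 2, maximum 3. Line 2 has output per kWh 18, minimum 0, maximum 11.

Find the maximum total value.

272

Meeting every minimum uses 0+3+2+0 = 5 kWh, leaving 14.
Highest output per kWh first: Line 2 18 > Line 19 15 > Line 17 7 > Line 14 4.
Line 2 takes 11 more to reach its cap of 11 — 3 left.
Only 3 left; Line 19 takes them to reach 3.
Total = 15×3 + 7×3 + 4×2 + 18×11 = 272.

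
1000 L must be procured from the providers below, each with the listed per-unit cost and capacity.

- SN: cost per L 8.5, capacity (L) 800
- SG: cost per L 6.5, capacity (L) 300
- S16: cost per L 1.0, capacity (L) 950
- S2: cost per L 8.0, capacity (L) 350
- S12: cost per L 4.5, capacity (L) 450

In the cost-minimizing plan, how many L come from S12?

Fill from the cheapest provider first.
S16 at 1.0: take all 950 L — 50 still needed.
Take 50 from S12 at 4.5 to finish.
SG, S2, SN: unused.

50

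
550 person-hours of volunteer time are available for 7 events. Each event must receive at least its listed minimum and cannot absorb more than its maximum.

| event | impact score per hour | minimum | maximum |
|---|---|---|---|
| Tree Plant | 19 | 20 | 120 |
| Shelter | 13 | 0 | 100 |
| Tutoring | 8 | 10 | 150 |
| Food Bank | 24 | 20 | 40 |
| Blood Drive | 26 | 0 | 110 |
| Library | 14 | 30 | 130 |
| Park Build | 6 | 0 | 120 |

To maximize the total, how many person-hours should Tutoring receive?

Meeting every minimum uses 20+0+10+20+0+30+0 = 80 person-hours, leaving 470.
Highest impact score per hour first: Blood Drive 26 > Food Bank 24 > Tree Plant 19 > Library 14 > Shelter 13 > Tutoring 8 > Park Build 6.
Blood Drive: +110 to 110 (cap) ; 360 left.
Give Food Bank 20 more to hit its cap of 40 ; 340 left.
Tree Plant: +100 to 120 (cap) ; 240 left.
Give Library 100 more to hit its cap of 130 ; 140 left.
Shelter: +100 to 100 (cap) ; 40 left.
Tutoring: +40 (room for 140) → 50. Pool exhausted.

50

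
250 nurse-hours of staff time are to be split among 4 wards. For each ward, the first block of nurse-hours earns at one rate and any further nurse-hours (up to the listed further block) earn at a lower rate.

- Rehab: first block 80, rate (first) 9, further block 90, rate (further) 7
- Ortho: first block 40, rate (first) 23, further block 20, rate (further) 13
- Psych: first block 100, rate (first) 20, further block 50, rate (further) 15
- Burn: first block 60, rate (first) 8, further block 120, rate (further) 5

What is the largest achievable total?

4290

Order all 8 blocks by rate: Ortho/T1 23 > Psych/T1 20 > Psych/T2 15 > Ortho/T2 13 > Rehab/T1 9 > Burn/T1 8 > Rehab/T2 7 > Burn/T2 5.
Ortho/T1 (23): +40 ; 210 left.
Psych/T1 (20): +100 ; 110 left.
Psych T2 at 15: fill all 50 ; 60 left.
Ortho/T2 (13): +20 ; 40 left.
Rehab/T1: +40 of 80 at 9; pool empty.
Total = 23×40 + 20×100 + 15×50 + 13×20 + 9×40 = 4290.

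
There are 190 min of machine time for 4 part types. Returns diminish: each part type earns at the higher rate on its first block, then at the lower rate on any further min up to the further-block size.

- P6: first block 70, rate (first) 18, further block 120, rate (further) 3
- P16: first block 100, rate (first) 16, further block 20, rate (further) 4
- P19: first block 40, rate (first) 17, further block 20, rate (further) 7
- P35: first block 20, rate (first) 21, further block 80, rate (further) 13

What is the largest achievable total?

3320

Treat each block as its own option and order by rate: P35/tier1 21 > P6/tier1 18 > P19/tier1 17 > P16/tier1 16 > P35/tier2 13 > P19/tier2 7 > P16/tier2 4 > P6/tier2 3.
P35 tier1 at 21: fill all 20 → 170 left.
Fill P6 tier1 block (70 at 18) → 100 left.
Fill P19 tier1 block (40 at 17) → 60 left.
60 remain; put them into P16 tier1 at 16.
Total = 21×20 + 18×70 + 17×40 + 16×60 = 3320.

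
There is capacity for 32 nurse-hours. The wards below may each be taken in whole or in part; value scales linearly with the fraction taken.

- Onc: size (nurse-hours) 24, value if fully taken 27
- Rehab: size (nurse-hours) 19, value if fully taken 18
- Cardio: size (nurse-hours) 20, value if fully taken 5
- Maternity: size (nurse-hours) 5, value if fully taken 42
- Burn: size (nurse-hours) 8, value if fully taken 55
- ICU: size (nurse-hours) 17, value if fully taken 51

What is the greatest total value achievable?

Best value per unit of size first: Maternity 42/5≈8.4, Burn 55/8≈6.88, ICU 51/17≈3, Onc 27/24≈1.12, Rehab 18/19≈0.947, Cardio 5/20≈0.25.
Take all of Maternity (5 nurse-hours, value 42) ; 27 nurse-hours left.
Burn: take in full, 8 nurse-hours for value 55 ; 19 left.
All 17 nurse-hours of ICU fit (value 51) ; 2 remain.
Fill the last 2 nurse-hours with part of Onc: 2/24 of it earns 2.25.
Total value = 150.25.

150.25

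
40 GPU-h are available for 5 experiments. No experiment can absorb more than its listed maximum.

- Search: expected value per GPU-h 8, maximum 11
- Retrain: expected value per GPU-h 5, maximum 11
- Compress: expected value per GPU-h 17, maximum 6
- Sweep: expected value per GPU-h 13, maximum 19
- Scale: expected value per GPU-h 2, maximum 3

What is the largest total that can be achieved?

457

Highest expected value per GPU-h first: Compress 17 > Sweep 13 > Search 8 > Retrain 5 > Scale 2.
Compress: +6 to 6 (cap) — 34 left.
Sweep: +19 to 19 (cap) — 15 left.
Search: +11 to 11 (cap) — 4 left.
Retrain has room for 11 but only 4 remain, so it gets 4.
Total = 8×11 + 5×4 + 17×6 + 13×19 = 457.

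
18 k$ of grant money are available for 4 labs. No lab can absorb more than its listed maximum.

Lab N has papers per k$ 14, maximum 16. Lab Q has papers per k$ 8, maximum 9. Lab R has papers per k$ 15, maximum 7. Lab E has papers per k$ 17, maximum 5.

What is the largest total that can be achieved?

274

Rank by papers per k$: Lab E 17 > Lab R 15 > Lab N 14 > Lab Q 8.
Lab E: +5 to 5 (cap) ; 13 left.
Give Lab R 7 to hit its cap of 7 ; 6 left.
Lab N: +6 (room for 16) → 6. Pool exhausted.
Total = 14×6 + 15×7 + 17×5 = 274.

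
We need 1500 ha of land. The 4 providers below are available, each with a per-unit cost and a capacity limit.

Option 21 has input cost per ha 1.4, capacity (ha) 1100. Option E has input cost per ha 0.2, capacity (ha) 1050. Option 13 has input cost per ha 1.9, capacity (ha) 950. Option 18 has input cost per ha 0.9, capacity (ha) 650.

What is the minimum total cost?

615

Fill from the cheapest provider first.
Option E at 0.2: take all 1050 ha — 450 still needed.
Option 18 (0.9): take the remaining 450 — done.
Option 21, Option 13: unused.
Cost = 1050×0.2 + 450×0.9 = 615.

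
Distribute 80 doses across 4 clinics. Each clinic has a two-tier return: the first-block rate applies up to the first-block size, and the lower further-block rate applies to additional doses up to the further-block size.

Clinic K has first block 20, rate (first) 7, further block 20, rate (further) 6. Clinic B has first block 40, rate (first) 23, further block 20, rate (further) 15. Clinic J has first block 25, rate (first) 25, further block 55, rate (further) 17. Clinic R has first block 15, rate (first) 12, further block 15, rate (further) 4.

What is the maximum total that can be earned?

Rank every tier by rate: Clinic J/T1 25 > Clinic B/T1 23 > Clinic J/T2 17 > Clinic B/T2 15 > Clinic R/T1 12 > Clinic K/T1 7 > Clinic K/T2 6 > Clinic R/T2 4.
Clinic J/T1 (25): +25 — 55 left.
Fill Clinic B T1 block (40 at 23) — 15 left.
Clinic J T2 at 17: only 15 left, fill 15.
Total = 25×25 + 23×40 + 17×15 = 1800.

1800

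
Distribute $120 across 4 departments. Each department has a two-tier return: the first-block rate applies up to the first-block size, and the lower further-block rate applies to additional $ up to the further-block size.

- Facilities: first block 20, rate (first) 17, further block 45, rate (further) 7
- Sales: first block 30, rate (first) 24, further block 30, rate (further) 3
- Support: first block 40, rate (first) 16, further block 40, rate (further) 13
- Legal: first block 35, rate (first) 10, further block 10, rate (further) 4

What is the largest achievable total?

2090

Rank every tier by rate: Sales/first 24 > Facilities/first 17 > Support/first 16 > Support/second 13 > Legal/first 10 > Facilities/second 7 > Legal/second 4 > Sales/second 3.
Fill Sales first block (30 at 24) — 90 left.
Facilities/first (17): +20 — 70 left.
Fill Support first block (40 at 16) — 30 left.
30 remain; put them into Support second at 13.
Total = 24×30 + 17×20 + 16×40 + 13×30 = 2090.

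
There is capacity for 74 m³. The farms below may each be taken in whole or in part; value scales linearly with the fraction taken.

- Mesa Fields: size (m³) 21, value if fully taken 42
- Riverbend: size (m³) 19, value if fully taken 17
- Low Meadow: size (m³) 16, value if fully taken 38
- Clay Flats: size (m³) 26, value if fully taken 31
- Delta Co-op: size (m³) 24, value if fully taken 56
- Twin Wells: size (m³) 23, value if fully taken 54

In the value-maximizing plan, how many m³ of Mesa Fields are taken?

11

Rank by value-to-size ratio: Low Meadow 38/16≈2.38, Twin Wells 54/23≈2.35, Delta Co-op 56/24≈2.33, Mesa Fields 42/21≈2, Clay Flats 31/26≈1.19, Riverbend 17/19≈0.895.
Low Meadow: take in full, 16 m³ for value 38 ; 58 left.
All 23 m³ of Twin Wells fit (value 54) ; 35 remain.
Take all of Delta Co-op (24 m³, value 56) ; 11 m³ left.
11 m³ left: a 11/21 share of Mesa Fields gives 42×11/21 = 22.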